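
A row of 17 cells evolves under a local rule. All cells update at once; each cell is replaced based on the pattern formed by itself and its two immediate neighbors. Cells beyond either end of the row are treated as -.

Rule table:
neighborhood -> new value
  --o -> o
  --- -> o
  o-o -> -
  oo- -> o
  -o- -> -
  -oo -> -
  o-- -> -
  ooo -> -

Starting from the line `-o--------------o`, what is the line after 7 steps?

step 1: o--ooooooooooooo-
step 2: --o------------o-
step 3: oo--ooooooooooo--
step 4: -o-o----------o-o
step 5: o----ooooooooo---
step 6: --ooo--------o-oo
step 7: oo--o-ooooooo---o

oo--o-ooooooo---o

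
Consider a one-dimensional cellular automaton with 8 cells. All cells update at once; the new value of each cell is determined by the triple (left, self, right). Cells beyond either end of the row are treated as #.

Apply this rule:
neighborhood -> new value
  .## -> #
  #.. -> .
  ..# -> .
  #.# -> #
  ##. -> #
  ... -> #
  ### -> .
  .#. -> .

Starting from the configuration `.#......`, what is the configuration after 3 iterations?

#..####.
#..#..##
#.....#.

#.....#.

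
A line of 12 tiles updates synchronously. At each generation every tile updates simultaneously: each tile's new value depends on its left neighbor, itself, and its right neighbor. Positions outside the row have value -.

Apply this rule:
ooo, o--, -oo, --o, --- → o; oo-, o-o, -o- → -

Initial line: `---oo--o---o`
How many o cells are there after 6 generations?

oooo-oo-ooo-
ooo--o--oo-o
oo-oo-ooo---
o--o--oo-ooo
-oo-ooo--oo-
oo--oo-ooo-o
count of o: 8

8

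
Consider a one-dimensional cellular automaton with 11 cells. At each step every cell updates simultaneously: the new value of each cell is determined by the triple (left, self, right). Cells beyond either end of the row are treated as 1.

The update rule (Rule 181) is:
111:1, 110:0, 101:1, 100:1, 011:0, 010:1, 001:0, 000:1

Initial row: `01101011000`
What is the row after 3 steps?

10011100110
01001010001
11101111100

11101111100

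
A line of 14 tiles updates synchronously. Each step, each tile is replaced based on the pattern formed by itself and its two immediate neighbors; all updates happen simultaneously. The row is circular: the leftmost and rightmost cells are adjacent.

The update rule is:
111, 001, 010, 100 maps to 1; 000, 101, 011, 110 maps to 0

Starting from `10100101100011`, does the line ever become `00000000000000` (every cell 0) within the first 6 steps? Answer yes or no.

step 1: 00111100010101
step 2: 11011010110101
step 3: 10000010000100
step 4: 11000111001111
step 5: 10101010110111
step 6: 00101010000011
step 6 is 00101010000011, still not uniform 0

no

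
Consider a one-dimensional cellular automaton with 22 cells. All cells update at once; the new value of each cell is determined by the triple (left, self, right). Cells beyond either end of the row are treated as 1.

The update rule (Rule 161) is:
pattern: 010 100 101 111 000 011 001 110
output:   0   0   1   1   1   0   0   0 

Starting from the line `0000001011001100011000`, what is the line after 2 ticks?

1011000001111100011001

tick 1: 0111100100000001000010
tick 2: 1011000001111100011001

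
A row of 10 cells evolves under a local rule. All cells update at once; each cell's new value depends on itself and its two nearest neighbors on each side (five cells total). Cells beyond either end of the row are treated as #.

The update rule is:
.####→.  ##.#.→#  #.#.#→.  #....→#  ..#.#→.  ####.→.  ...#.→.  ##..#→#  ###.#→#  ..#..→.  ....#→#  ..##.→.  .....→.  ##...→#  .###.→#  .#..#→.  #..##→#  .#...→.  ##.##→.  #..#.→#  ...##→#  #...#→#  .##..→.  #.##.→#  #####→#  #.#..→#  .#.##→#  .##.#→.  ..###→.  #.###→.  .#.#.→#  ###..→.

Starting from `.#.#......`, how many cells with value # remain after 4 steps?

3

#.##.#..##
#.#.##.#..
##.##.##.#
.#.#..#...
count of #: 3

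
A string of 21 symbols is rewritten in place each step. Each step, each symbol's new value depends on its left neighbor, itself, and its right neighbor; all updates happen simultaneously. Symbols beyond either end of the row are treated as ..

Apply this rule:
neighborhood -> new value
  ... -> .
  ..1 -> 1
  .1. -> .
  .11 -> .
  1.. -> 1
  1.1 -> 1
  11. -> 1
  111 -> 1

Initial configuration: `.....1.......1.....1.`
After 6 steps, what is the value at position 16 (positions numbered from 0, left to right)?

.

....1.1.....1.1...1.1
...1.1.1...1.1.1.1.1.
..1.1.1.1.1.1.1.1.1.1
.1.1.1.1.1.1.1.1.1.1.
1.1.1.1.1.1.1.1.1.1.1
.1.1.1.1.1.1.1.1.1.1.
position 16 holds .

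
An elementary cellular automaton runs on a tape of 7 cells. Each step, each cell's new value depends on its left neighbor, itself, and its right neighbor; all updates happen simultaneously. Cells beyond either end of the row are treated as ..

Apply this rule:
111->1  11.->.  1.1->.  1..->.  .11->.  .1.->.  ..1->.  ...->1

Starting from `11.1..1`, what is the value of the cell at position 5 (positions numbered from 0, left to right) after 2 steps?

1

.......
1111111
position 5 holds 1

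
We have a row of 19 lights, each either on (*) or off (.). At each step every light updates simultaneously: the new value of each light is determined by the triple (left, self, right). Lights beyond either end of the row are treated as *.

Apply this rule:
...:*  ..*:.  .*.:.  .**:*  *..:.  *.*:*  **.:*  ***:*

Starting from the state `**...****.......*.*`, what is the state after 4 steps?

step 1: **.*.****.*****..**
step 2: ***.***********..**
step 3: ***************..**
step 4: ***************..**

***************..**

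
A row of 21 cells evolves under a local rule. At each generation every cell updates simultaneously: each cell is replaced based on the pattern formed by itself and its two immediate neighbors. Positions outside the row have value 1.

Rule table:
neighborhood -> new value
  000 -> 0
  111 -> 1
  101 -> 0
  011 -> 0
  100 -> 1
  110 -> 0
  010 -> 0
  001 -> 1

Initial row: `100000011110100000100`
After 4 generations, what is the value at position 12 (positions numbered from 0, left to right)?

0

010000101100010001011
001001000010101010001
110110100100000001010
100000011010000010000
position 12 holds 0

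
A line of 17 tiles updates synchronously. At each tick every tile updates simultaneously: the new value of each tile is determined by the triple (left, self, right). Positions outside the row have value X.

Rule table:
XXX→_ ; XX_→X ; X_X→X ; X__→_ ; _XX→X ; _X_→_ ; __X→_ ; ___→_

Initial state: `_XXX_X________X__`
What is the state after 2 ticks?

XX_XX____________
_XXXX____________

_XXXX____________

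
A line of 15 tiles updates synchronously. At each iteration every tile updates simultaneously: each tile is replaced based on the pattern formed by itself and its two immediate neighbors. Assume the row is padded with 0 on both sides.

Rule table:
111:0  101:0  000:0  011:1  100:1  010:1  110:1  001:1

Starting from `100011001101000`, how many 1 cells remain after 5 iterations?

110111111101100
110100000101110
110110001101011
110111011101011
110101010101011
count of 1: 9

9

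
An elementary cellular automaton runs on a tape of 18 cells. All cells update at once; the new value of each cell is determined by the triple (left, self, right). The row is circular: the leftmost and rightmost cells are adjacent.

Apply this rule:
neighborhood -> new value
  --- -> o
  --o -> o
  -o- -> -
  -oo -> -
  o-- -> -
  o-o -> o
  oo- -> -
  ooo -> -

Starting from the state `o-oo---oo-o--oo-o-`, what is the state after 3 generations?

--o---oo--o--o-o-o

-o---oo--o--o--o-o
o--oo---o--o--o-o-
--o---oo--o--o-o-o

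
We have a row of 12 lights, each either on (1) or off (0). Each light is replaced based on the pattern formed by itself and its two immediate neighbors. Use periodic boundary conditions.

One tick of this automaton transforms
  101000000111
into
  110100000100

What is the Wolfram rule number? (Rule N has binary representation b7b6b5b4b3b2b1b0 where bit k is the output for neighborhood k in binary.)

position 10: 111 → 0  (bit 7 = 0)
position 0: 110 → 1  (bit 6 = 1)
position 1: 101 → 1  (bit 5 = 1)
position 3: 100 → 1  (bit 4 = 1)
position 9: 011 → 1  (bit 3 = 1)
position 2: 010 → 0  (bit 2 = 0)
position 8: 001 → 0  (bit 1 = 0)
position 4: 000 → 0  (bit 0 = 0)
bits b7..b0 = 01111000 = 120

120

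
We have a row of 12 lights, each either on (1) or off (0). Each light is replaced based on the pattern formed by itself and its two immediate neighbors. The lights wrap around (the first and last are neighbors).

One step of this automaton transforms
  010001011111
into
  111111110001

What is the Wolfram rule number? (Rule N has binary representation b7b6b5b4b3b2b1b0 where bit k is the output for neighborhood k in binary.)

127

position 8: 111 → 0  (bit 7 = 0)
position 11: 110 → 1  (bit 6 = 1)
position 0: 101 → 1  (bit 5 = 1)
position 2: 100 → 1  (bit 4 = 1)
position 7: 011 → 1  (bit 3 = 1)
position 1: 010 → 1  (bit 2 = 1)
position 4: 001 → 1  (bit 1 = 1)
position 3: 000 → 1  (bit 0 = 1)
bits b7..b0 = 01111111 = 127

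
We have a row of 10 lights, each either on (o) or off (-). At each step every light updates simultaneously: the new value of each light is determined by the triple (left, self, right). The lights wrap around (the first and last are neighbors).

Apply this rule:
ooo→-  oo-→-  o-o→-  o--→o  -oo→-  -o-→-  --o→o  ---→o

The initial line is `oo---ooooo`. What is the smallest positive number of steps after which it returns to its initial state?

--ooo-----
oo---ooooo

2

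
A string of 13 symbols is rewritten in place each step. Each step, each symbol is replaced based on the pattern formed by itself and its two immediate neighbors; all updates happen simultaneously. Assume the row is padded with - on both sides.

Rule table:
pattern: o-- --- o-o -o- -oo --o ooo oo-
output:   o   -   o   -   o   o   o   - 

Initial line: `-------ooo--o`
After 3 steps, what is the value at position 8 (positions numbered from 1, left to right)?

-

------ooo-oo-
-----ooo-oo-o
----ooo-oo-o-
position 8 holds -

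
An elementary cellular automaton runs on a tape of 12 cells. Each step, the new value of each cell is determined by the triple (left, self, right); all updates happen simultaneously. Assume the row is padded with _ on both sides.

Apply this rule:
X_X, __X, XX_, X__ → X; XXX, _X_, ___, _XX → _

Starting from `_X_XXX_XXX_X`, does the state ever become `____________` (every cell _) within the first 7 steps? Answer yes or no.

no

X_X__XX__XX_
_X_XX_XXX_XX
X_X_XX__XX_X
_X_X_XXX_XX_
X_X_X__XX_XX
_X_X_XX_XX_X
X_X_X_XX_XX_
step 7 is X_X_X_XX_XX_, still not uniform _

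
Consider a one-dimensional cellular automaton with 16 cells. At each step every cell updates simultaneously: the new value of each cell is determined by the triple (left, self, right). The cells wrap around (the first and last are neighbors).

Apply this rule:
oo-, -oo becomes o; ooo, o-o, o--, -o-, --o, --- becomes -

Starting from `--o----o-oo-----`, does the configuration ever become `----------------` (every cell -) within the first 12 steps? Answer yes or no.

no

---------oo-----
---------oo-----  (fixed point — unchanged through step 12)
step 12 is ---------oo-----, still not uniform -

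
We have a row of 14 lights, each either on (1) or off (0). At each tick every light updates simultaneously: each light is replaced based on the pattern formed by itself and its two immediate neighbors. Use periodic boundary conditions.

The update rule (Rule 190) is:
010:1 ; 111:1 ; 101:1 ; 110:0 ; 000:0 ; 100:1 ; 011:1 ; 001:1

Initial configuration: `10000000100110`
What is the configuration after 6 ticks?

11000001111101
10100011111011
01110111110111
11101111101110
11011111011101
10111110111011

10111110111011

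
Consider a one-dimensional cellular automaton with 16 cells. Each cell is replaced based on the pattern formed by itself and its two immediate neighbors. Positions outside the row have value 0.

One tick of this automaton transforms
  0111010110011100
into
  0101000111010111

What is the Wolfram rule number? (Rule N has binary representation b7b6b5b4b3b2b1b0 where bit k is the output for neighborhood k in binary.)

position 2: 111 → 0  (bit 7 = 0)
position 3: 110 → 1  (bit 6 = 1)
position 4: 101 → 0  (bit 5 = 0)
position 9: 100 → 1  (bit 4 = 1)
position 1: 011 → 1  (bit 3 = 1)
position 5: 010 → 0  (bit 2 = 0)
position 0: 001 → 0  (bit 1 = 0)
position 15: 000 → 1  (bit 0 = 1)
bits b7..b0 = 01011001 = 89

89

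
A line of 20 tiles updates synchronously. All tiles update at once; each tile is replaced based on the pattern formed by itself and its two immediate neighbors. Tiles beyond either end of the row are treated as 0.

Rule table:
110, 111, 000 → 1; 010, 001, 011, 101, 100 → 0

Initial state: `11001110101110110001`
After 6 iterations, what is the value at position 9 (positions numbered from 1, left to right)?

01000110000110010100
00010010110010000001
11000000010000111100
01011111000110011101
00001111010010001100
11100111000000100101
position 9 holds 0

0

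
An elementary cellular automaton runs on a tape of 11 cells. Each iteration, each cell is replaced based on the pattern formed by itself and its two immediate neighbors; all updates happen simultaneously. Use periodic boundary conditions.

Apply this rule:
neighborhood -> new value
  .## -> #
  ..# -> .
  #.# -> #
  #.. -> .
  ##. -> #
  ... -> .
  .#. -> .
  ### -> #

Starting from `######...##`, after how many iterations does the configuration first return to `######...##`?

1

######...##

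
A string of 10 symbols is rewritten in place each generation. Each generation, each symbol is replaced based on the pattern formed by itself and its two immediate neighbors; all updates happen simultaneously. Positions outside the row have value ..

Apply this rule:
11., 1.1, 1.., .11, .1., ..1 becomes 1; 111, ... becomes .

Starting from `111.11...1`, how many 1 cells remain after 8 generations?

1.11111.11
111...1111
1.11.11..1
1111111111
1........1
11......11
111....111
1.11..11.1
count of 1: 6

6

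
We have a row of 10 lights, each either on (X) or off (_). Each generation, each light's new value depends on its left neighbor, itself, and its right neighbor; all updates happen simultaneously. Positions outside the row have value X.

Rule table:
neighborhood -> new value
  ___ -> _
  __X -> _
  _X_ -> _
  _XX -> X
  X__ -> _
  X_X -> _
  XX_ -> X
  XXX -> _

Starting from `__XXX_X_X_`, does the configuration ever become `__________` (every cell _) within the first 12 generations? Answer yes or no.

yes

generation 1: __X_X_____
generation 2: __________
all cells are _ at generation 2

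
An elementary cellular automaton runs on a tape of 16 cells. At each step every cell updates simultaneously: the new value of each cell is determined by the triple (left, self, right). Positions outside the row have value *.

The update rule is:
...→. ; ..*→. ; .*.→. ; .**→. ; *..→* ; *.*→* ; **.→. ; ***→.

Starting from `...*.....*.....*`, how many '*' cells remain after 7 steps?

step 1: *...*.....*.....
step 2: .*...*.....*....
step 3: *.*...*.....*...
step 4: .*.*...*.....*..
step 5: *.*.*...*.....*.
step 6: .*.*.*...*.....*
step 7: *.*.*.*...*.....
count of *: 5

5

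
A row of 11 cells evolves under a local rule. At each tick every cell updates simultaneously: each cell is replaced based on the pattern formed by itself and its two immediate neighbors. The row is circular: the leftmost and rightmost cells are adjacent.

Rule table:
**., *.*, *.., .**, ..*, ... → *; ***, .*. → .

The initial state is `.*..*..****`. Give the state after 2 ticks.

******.****

tick 1: *.**.***..*
tick 2: ******.****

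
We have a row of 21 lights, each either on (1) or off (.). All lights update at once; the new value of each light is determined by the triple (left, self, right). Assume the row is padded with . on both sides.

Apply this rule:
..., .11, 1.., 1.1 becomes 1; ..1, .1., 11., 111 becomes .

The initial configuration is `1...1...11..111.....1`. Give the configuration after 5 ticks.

tick 1: .11..11.1.1.1..1111..
tick 2: .1.1.1.1.1.1.1.1...11
tick 3: ..1.1.1.1.1.1.1.11.1.
tick 4: 1..1.1.1.1.1.1.11.1.1
tick 5: .1..1.1.1.1.1.11.1.1.

.1..1.1.1.1.1.11.1.1.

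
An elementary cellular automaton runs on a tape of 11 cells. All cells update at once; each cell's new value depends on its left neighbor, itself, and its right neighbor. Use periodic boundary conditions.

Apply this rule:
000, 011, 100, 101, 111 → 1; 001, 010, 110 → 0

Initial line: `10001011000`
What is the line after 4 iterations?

01010110101

01100110110
01010101101
10101011010
01010110101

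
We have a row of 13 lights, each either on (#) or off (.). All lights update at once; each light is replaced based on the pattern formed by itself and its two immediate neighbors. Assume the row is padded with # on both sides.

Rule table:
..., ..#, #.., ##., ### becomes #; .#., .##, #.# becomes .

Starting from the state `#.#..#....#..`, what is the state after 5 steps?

step 1: #..##.####.##
step 2: ###.#..###..#
step 3: ###..##.####.
step 4: #####.#..###.
step 5: #####..##.##.

#####..##.##.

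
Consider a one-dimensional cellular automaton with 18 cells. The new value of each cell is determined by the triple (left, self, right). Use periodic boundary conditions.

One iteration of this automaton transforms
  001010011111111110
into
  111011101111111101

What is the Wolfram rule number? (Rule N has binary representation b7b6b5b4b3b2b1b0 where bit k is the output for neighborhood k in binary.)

151

position 8: 111 → 1  (bit 7 = 1)
position 16: 110 → 0  (bit 6 = 0)
position 3: 101 → 0  (bit 5 = 0)
position 5: 100 → 1  (bit 4 = 1)
position 7: 011 → 0  (bit 3 = 0)
position 2: 010 → 1  (bit 2 = 1)
position 1: 001 → 1  (bit 1 = 1)
position 0: 000 → 1  (bit 0 = 1)
bits b7..b0 = 10010111 = 151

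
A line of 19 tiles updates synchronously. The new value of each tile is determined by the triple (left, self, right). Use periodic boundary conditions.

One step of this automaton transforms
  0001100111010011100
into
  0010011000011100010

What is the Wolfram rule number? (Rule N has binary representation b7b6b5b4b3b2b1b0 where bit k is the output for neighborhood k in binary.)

position 8: 111 → 0  (bit 7 = 0)
position 4: 110 → 0  (bit 6 = 0)
position 10: 101 → 0  (bit 5 = 0)
position 5: 100 → 1  (bit 4 = 1)
position 3: 011 → 0  (bit 3 = 0)
position 11: 010 → 1  (bit 2 = 1)
position 2: 001 → 1  (bit 1 = 1)
position 0: 000 → 0  (bit 0 = 0)
bits b7..b0 = 00010110 = 22

22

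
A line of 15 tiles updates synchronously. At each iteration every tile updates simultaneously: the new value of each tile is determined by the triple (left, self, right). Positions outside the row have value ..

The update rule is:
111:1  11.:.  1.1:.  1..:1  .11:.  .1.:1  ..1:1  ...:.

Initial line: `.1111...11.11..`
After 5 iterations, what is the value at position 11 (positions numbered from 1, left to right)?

.

1.11.1.1.....1.
1....1.11...111
11..11...1.1.1.
..11..1.11.1.11
.1..111....1...
position 11 holds .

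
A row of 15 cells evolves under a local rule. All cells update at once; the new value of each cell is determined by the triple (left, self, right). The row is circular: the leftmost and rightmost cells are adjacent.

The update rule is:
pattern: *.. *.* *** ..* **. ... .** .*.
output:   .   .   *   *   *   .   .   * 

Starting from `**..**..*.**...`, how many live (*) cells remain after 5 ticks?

7

.*.*.*.**..*..*
.*.*.*..*.**.**
.*.*.*.**..*..*  (repeats tick 1; period 2)
tick 5: .*.*.*.**..*..*
count of *: 7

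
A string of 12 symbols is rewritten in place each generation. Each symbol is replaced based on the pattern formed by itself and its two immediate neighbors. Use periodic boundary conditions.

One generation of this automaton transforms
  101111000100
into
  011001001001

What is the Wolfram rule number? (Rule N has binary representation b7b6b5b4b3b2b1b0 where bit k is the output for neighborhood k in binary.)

position 3: 111 → 0  (bit 7 = 0)
position 5: 110 → 1  (bit 6 = 1)
position 1: 101 → 1  (bit 5 = 1)
position 6: 100 → 0  (bit 4 = 0)
position 2: 011 → 1  (bit 3 = 1)
position 0: 010 → 0  (bit 2 = 0)
position 8: 001 → 1  (bit 1 = 1)
position 7: 000 → 0  (bit 0 = 0)
bits b7..b0 = 01101010 = 106

106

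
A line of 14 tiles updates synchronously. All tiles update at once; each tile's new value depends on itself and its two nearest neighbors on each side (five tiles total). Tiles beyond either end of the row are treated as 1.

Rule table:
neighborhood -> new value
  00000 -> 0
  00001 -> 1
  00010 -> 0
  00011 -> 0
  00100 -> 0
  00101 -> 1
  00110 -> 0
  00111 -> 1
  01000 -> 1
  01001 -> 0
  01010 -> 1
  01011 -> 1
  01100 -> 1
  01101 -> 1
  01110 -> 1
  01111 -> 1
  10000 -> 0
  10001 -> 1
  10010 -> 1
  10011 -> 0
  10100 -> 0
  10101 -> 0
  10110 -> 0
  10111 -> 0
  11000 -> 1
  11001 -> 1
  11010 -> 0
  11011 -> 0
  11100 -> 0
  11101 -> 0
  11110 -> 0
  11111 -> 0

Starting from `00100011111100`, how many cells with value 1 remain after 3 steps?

11011011000010
00001001101011
10100000100101
count of 1: 5

5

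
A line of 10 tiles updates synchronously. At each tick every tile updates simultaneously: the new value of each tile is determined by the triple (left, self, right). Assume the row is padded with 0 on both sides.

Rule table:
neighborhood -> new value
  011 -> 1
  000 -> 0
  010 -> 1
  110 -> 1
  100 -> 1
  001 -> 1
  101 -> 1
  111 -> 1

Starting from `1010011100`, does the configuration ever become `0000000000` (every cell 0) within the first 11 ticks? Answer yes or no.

1111111110
1111111111
1111111111  (fixed point — unchanged through tick 11)
tick 11 is 1111111111, still not uniform 0

no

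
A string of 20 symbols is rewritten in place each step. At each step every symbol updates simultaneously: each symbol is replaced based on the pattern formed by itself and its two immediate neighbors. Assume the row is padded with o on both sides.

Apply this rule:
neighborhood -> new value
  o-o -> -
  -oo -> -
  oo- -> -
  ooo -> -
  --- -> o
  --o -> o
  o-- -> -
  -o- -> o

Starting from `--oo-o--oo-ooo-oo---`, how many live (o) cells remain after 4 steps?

-o---o-o----------oo
-o-ooo-o-ooooooooo--
-o-----o-----------o
-o-ooooo-oooooooooo-
count of o: 16

16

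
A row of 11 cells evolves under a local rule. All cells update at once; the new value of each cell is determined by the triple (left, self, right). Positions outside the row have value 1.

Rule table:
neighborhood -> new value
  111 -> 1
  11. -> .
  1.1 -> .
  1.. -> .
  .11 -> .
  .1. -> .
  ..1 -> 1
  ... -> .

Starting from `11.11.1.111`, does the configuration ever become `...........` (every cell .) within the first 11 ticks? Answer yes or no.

no

1........11
........1.1
.......1...
......1...1
.....1...1.
....1...1..
...1...1..1
..1...1..1.
.1...1..1..
....1..1..1
...1..1..1.
tick 11 is ...1..1..1., still not uniform .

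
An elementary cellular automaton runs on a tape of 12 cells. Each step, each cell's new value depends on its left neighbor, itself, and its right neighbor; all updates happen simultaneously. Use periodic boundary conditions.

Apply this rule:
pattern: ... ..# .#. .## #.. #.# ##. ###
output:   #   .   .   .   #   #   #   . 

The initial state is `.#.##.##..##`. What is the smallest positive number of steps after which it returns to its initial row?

12

step 1: #.#.##.##..#
step 2: ##.#.##.##..
step 3: .##.#.##.##.
step 4: ..##.#.##.##
step 5: #..##.#.##.#
step 6: ##..##.#.##.
step 7: .##..##.#.##
step 8: #.##..##.#.#
step 9: ##.##..##.#.
step 10: .##.##..##.#
step 11: #.##.##..##.
step 12: .#.##.##..##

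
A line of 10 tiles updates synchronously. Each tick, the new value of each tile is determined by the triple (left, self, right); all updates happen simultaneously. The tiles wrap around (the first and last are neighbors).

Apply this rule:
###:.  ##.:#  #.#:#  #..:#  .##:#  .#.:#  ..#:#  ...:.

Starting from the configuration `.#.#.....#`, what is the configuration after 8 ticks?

tick 1: #####...##
tick 2: ....##.##.
tick 3: ...#######
tick 4: #.##.....#
tick 5: #####...##  (repeats tick 1; period 4)
tick 8: #.##.....#

#.##.....#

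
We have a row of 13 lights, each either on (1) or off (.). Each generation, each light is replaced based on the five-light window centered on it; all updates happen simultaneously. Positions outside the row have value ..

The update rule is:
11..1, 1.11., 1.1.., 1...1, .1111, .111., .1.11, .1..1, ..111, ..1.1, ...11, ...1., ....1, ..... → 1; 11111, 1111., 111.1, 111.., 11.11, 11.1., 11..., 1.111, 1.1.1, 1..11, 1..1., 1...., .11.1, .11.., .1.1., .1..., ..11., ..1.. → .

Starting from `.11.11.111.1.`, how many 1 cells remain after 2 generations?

5

1...1...1..1.
..11..11.1...
count of 1: 5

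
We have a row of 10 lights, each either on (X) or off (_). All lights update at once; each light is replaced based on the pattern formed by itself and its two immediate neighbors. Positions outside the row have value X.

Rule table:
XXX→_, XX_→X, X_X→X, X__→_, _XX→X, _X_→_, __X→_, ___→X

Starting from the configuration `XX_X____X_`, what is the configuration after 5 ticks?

_XXX_XX__X

_XX__XX__X
XXX__XX__X
__X__XX__X
_____XX__X
_XXX_XX__X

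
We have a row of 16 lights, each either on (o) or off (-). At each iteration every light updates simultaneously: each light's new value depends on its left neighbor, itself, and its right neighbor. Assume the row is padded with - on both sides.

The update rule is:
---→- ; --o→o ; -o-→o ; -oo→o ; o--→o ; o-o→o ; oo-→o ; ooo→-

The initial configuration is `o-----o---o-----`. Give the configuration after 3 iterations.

o-oooooo-ooooo--

oo---ooo-ooo----
ooo-oo-ooo-oo---
o-oooooo-ooooo--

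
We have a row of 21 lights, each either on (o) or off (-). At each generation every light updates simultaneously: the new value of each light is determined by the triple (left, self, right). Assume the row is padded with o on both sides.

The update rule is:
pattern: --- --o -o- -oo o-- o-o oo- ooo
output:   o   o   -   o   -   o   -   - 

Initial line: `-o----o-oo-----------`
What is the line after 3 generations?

-oo--oo--oo--oooooooo

generation 1: o--ooo-oo--oooooooooo
generation 2: --oo--oo--oo---------
generation 3: -oo--oo--oo--oooooooo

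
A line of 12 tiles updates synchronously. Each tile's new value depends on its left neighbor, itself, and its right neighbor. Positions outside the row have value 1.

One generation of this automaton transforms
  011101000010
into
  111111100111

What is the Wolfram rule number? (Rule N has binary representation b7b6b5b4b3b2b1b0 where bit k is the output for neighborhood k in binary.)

254

position 2: 111 → 1  (bit 7 = 1)
position 3: 110 → 1  (bit 6 = 1)
position 0: 101 → 1  (bit 5 = 1)
position 6: 100 → 1  (bit 4 = 1)
position 1: 011 → 1  (bit 3 = 1)
position 5: 010 → 1  (bit 2 = 1)
position 9: 001 → 1  (bit 1 = 1)
position 7: 000 → 0  (bit 0 = 0)
bits b7..b0 = 11111110 = 254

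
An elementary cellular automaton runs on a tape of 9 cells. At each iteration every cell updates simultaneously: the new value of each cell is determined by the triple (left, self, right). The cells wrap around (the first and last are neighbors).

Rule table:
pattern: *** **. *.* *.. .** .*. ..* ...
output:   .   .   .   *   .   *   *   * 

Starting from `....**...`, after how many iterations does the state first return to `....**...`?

2

****..***
....**...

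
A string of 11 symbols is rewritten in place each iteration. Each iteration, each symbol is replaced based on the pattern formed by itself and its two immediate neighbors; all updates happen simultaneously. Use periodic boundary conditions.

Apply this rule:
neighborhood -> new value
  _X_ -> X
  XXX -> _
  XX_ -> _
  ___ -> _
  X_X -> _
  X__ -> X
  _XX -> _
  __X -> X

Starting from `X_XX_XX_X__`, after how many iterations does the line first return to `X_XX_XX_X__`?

iteration 1: X_______XXX
iteration 2: _X_____X___
iteration 3: XXX___XXX__
iteration 4: ___X_X___XX
iteration 5: X_XX_XX_X__

5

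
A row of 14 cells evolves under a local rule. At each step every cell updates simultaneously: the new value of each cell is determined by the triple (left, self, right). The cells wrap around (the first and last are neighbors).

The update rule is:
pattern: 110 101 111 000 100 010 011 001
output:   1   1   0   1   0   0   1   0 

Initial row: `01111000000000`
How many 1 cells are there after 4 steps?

12

01001011111111
10000110000001
10110110111101
11111111100111
count of 1: 12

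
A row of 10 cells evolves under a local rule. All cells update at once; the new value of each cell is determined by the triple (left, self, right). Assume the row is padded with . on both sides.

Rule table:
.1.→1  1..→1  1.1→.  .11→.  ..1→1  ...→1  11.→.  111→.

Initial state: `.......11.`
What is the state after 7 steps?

step 1: 1111111..1
step 2: .......111
step 3: 1111111...
step 4: .......111  (repeats step 2; period 2)
step 7: 1111111...

1111111...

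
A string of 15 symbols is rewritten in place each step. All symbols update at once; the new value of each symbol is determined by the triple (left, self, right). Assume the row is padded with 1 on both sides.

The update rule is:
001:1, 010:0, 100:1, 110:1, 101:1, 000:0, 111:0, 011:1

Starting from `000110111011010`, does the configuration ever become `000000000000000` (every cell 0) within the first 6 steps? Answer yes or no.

101111101111101
111000111000111
001101101101100
111111111111111
000000000000000
all cells are 0 at step 5

yes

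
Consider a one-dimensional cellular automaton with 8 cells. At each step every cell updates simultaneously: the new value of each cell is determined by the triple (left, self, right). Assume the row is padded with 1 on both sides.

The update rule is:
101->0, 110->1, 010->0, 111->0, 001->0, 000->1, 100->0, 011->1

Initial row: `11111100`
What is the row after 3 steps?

01010110

00000100
01110000
01010110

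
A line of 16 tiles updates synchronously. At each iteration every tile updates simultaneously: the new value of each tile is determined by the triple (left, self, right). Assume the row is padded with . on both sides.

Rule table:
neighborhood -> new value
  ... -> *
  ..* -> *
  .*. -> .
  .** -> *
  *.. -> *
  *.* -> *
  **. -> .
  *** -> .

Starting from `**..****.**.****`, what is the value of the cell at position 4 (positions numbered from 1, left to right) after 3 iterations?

*.***...**.**...
.**..****.**.***
**.***...**.**..
position 4 holds *

*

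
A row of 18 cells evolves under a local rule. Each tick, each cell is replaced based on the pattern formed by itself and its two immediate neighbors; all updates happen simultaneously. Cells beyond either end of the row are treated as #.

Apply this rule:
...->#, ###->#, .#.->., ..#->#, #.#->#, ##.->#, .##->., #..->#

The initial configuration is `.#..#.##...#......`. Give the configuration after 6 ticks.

tick 1: #.##.#.####.######
tick 2: ##.##.#.####.#####
tick 3: ###.##.#.####.####
tick 4: ####.##.#.####.###
tick 5: #####.##.#.####.##
tick 6: ######.##.#.####.#

######.##.#.####.#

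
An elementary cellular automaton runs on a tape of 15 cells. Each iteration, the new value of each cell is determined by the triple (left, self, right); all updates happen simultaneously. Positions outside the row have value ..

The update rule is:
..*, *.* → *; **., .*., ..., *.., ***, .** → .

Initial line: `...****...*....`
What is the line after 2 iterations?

.*......*......

..*......*.....
.*......*......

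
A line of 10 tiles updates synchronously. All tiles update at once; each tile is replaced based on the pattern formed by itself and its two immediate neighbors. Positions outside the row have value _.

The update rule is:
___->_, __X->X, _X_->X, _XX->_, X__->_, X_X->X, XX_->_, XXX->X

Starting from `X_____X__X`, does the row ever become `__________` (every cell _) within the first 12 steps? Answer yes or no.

X____XX_XX
X___X__X__
X__XX_XX__
X_X__X____
XXX_XX____
_X_X______
XXXX______
_XX_______
X_________
X_________  (fixed point — unchanged through step 12)
step 12 is X_________, still not uniform _

no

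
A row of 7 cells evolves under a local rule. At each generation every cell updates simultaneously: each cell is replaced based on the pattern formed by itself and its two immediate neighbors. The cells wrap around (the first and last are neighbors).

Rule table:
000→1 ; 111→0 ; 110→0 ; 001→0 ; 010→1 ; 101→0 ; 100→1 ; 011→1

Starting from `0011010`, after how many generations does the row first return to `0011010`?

generation 1: 1010011
generation 2: 0011010

2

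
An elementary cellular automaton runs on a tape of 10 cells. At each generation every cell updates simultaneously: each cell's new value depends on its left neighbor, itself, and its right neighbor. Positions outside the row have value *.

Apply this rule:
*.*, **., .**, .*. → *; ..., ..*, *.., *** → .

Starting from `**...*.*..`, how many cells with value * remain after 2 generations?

.*...***..
**...*.*..
count of *: 4

4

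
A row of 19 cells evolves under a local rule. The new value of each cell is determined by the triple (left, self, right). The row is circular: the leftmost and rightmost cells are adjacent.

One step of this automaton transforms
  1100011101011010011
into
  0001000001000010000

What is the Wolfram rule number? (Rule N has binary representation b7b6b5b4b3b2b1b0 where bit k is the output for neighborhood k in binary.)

position 0: 111 → 0  (bit 7 = 0)
position 1: 110 → 0  (bit 6 = 0)
position 8: 101 → 0  (bit 5 = 0)
position 2: 100 → 0  (bit 4 = 0)
position 5: 011 → 0  (bit 3 = 0)
position 9: 010 → 1  (bit 2 = 1)
position 4: 001 → 0  (bit 1 = 0)
position 3: 000 → 1  (bit 0 = 1)
bits b7..b0 = 00000101 = 5

5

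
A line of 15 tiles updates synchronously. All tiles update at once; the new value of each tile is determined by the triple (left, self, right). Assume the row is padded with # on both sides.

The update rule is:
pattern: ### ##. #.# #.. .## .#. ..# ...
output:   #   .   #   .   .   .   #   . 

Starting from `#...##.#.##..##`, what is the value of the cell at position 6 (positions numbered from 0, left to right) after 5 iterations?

.

...#..#.#...#.#
..#..#.#...#.#.
.#..#.#...#.#.#
#..#.#...#.#.#.
..#.#...#.#.#.#
position 6 holds .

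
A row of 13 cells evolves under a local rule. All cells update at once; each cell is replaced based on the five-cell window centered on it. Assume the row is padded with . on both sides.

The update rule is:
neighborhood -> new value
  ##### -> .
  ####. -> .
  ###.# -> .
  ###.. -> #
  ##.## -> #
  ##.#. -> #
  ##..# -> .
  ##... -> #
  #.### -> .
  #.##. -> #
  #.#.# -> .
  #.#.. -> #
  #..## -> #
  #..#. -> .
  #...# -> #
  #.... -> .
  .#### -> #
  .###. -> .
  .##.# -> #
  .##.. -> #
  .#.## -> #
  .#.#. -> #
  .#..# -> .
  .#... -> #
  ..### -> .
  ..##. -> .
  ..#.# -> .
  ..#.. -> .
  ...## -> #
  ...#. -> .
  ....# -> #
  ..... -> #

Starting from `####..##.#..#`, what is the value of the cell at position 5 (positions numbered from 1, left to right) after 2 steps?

#

.#.#.#.###...
..#.#.#..##.#
position 5 holds #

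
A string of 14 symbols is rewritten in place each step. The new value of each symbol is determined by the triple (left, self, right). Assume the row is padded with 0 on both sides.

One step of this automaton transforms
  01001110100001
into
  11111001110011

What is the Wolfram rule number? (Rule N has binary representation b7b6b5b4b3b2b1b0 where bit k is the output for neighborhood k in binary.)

position 5: 111 → 0  (bit 7 = 0)
position 6: 110 → 0  (bit 6 = 0)
position 7: 101 → 1  (bit 5 = 1)
position 2: 100 → 1  (bit 4 = 1)
position 4: 011 → 1  (bit 3 = 1)
position 1: 010 → 1  (bit 2 = 1)
position 0: 001 → 1  (bit 1 = 1)
position 10: 000 → 0  (bit 0 = 0)
bits b7..b0 = 00111110 = 62

62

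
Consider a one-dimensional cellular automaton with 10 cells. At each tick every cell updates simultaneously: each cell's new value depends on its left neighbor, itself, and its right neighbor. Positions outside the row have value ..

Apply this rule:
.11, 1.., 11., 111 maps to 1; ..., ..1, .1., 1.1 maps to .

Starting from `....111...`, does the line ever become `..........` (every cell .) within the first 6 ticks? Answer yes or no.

....1111..
....11111.
....111111
....111111  (fixed point — unchanged through tick 6)
tick 6 is ....111111, still not uniform .

no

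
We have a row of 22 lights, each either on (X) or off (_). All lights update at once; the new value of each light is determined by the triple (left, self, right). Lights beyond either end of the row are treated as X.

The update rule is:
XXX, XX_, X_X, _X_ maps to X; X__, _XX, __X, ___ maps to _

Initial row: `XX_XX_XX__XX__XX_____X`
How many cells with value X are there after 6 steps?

10

XXX_XX_X___X___X______
XXXX_XXX___X___X______
XXXXX_XX___X___X______
XXXXXX_X___X___X______
XXXXXXXX___X___X______
XXXXXXXX___X___X______
count of X: 10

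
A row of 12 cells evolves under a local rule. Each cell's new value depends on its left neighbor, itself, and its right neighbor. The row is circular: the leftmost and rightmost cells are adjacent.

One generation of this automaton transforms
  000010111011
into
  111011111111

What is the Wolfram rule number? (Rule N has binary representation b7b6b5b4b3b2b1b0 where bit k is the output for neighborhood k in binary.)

253

position 7: 111 → 1  (bit 7 = 1)
position 8: 110 → 1  (bit 6 = 1)
position 5: 101 → 1  (bit 5 = 1)
position 0: 100 → 1  (bit 4 = 1)
position 6: 011 → 1  (bit 3 = 1)
position 4: 010 → 1  (bit 2 = 1)
position 3: 001 → 0  (bit 1 = 0)
position 1: 000 → 1  (bit 0 = 1)
bits b7..b0 = 11111101 = 253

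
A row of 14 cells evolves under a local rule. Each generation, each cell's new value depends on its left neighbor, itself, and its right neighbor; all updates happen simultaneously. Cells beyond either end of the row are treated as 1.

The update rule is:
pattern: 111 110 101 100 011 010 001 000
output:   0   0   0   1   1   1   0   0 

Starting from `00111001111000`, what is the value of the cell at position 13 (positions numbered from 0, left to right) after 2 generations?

10100101000100
00110101100110
position 13 holds 0

0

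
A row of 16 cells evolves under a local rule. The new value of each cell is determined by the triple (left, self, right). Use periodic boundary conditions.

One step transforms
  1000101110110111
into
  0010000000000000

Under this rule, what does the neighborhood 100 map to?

At position 1 the neighborhood is 100; the next row has 0 there.

0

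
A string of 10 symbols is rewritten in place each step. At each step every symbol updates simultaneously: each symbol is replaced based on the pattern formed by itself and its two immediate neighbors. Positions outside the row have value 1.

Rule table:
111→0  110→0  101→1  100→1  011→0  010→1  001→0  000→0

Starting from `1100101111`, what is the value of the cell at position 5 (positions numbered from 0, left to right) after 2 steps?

0

0010110000
1011001000
position 5 holds 0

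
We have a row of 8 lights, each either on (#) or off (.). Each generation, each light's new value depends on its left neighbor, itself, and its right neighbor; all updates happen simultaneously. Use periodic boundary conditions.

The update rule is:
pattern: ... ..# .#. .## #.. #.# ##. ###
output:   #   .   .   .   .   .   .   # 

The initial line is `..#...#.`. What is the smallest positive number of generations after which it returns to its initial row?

#...#...
..#...#.

2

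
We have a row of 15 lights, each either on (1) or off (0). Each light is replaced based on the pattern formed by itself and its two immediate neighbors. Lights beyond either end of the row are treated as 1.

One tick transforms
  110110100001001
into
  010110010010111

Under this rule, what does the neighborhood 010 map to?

At position 6 the neighborhood is 010; the next row has 0 there.

0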